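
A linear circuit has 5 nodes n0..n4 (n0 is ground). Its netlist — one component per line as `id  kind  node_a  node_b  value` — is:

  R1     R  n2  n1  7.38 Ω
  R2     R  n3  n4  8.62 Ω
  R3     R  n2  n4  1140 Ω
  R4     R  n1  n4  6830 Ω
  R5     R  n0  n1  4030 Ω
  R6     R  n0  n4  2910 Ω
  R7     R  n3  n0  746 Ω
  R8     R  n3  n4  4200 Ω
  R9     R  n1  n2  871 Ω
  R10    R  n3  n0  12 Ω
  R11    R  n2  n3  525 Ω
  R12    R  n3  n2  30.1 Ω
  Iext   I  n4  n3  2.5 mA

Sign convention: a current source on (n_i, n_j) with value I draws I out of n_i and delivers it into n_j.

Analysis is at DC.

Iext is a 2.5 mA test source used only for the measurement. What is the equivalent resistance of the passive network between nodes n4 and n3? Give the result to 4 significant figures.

R_eq = 8.505 Ω

Apply KCL at each of the 4 non-ground nodes and solve the resulting linear system.
Node n1: branches {R1, R4, R5, R9} → V_1 = -0.0005319
Node n2: branches {R1, R3, R9, R11, R12} → V_2 = -0.0005108
Node n3: branches {R2, R7, R8, R10, R11, R12, Iext} → V_3 = 8.749e-05
Node n4: branches {R2, R3, R4, R6, R8, Iext} → V_4 = -0.02117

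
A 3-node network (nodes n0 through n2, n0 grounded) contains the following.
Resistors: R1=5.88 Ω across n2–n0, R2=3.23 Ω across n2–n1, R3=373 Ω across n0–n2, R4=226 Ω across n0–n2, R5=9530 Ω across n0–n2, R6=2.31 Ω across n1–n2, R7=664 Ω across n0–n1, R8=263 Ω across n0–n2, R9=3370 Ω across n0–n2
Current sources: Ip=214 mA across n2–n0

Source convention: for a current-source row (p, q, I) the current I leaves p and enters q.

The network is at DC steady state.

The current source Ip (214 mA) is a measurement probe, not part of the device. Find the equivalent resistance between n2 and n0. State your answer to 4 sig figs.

Apply KCL at each of the 2 non-ground nodes and solve the resulting linear system.
Node n1: branches {R2, R6, R7} → V_1 = -1.168
Node n2: branches {R1, R2, R3, R4, R5, R6, R8, R9, Ip} → V_2 = -1.170

R_eq = 5.468 Ω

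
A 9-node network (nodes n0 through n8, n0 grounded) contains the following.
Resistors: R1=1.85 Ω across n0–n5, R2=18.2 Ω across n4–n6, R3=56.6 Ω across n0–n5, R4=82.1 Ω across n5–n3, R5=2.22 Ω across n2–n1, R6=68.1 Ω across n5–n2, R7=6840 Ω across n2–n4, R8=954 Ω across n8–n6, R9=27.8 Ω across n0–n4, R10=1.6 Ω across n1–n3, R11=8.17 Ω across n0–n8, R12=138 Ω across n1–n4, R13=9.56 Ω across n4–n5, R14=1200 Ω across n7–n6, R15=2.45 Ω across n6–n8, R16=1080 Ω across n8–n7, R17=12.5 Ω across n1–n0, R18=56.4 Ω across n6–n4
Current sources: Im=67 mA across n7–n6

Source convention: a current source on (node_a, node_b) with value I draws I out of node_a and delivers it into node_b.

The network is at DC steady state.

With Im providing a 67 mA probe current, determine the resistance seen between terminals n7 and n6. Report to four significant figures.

R_eq = 569.0 Ω

Apply KCL at each of the 8 non-ground nodes and solve the resulting linear system.
Node n1: branches {R5, R10, R12, R17} → V_1 = 0.002073
Node n2: branches {R5, R6, R7} → V_2 = 0.002114
Node n3: branches {R4, R10} → V_3 = 0.002094
Node n4: branches {R2, R7, R9, R12, R13, R18} → V_4 = 0.02054
Node n5: branches {R1, R3, R4, R6, R13} → V_5 = 0.003197
Node n6: branches {R2, R8, R14, R15, R18, Im} → V_6 = 0.05754
Node n7: branches {R14, R16, Im} → V_7 = -38.07
Node n8: branches {R8, R11, R15, R16} → V_8 = -0.02197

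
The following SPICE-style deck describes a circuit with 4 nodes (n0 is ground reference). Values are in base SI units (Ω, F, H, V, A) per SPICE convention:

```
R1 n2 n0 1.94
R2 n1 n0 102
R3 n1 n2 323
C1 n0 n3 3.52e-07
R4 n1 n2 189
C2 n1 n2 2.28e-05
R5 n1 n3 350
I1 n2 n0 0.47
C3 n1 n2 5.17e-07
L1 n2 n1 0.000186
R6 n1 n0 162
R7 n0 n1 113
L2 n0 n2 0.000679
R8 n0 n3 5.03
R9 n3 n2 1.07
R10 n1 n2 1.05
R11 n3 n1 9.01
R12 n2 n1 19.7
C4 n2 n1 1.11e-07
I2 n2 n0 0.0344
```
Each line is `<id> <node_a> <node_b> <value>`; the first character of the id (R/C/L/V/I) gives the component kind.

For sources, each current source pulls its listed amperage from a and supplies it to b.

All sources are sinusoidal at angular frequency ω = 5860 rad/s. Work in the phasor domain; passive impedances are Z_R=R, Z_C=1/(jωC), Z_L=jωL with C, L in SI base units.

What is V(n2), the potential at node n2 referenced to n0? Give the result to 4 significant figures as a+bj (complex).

-0.6343-0.2251j V

Apply KCL at each of the 3 non-ground nodes and solve the resulting linear system.
Node n1: branches {R2, R3, R4, C2, R5, C3, L1, R6, R7, R10, R11, R12, C4} → V_1 = -0.6220-0.2081j
Node n2: branches {R1, R3, R4, C2, I1, C3, L1, L2, R9, R10, R12, C4, I2} → V_2 = -0.6343-0.2251j
Node n3: branches {C1, R5, R8, R9, R11} → V_3 = -0.5324-0.1868j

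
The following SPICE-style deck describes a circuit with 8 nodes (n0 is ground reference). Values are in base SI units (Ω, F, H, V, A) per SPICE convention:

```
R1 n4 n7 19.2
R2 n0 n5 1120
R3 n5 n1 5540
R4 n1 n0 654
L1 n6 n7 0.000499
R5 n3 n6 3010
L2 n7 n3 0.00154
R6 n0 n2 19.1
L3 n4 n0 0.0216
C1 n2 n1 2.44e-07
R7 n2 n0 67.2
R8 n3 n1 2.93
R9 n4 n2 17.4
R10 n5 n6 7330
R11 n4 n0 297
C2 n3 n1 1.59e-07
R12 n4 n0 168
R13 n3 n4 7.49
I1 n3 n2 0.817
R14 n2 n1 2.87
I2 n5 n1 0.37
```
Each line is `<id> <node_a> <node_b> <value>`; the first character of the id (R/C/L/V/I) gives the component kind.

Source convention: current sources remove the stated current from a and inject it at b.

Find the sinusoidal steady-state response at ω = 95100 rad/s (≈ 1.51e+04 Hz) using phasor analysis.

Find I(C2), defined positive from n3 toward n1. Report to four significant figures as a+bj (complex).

-0.001165-0.03194j A

MNA unknowns: 7 node voltages V₁..V_7
R1: Y=0.05208+0.000j on G[4,7]
R2: Y=0.0008929+0.000j on G[0,5]
R3: Y=0.0001805+0.000j on G[5,1]
R4: Y=0.001529+0.000j on G[1,0]
L1: Y=0.000-0.02107j on G[6,7]
R5: Y=0.0003322+0.000j on G[3,6]
L2: Y=0.000-0.006828j on G[7,3]
R6: Y=0.05236+0.000j on G[0,2]
L3: Y=0.000-0.0004868j on G[4,0]
C1: Y=0.000+0.02320j on G[2,1]
R7: Y=0.01488+0.000j on G[2,0]
R8: Y=0.3413+0.000j on G[3,1]
R9: Y=0.05747+0.000j on G[4,2]
R10: Y=0.0001364+0.000j on G[5,6]
R11: Y=0.003367+0.000j on G[4,0]
C2: Y=0.000+0.01512j on G[3,1]
R12: Y=0.005952+0.000j on G[4,0]
R13: Y=0.1335+0.000j on G[3,4]
I1: z[3]−=0.817, z[2]+=0.817
R14: Y=0.3484+0.000j on G[2,1]
I2: z[5]−=0.37, z[1]+=0.37
solve → V1=2.644+0.05909j, V2=3.822-0.002758j, V3=0.5318+0.1361j, V4=1.244+0.09462j, V5=-305.4-0.2028j, V6=0.4059-1.877j, V7=0.4484+0.1009j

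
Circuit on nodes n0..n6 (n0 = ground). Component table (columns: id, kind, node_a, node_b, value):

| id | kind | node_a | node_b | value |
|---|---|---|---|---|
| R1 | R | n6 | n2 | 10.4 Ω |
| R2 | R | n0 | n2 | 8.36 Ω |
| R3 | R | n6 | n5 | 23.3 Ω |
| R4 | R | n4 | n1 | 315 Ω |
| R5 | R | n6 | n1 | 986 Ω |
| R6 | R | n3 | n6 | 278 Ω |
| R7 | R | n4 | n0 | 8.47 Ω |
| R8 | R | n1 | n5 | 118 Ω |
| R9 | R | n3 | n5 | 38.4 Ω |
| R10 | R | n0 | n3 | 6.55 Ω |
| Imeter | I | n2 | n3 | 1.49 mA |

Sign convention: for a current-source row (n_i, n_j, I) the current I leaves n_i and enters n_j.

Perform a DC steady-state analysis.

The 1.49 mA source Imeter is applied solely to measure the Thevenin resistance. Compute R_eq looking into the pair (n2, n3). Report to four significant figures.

Element admittances at DC:
  Y(R1) = 0.09615 S between n6,n2
  Y(R2) = 0.1196 S between n0,n2
  Y(R3) = 0.04292 S between n6,n5
  Y(R4) = 0.003175 S between n4,n1
  Y(R5) = 0.001014 S between n6,n1
  Y(R6) = 0.003597 S between n3,n6
  Y(R7) = 0.1181 S between n4,n0
  Y(R8) = 0.008475 S between n1,n5
  Y(R9) = 0.02604 S between n3,n5
  Y(R10) = 0.1527 S between n0,n3
  Imeter: injects 0.00149 A into n3 (from n2)
Assemble and solve the 6×6 MNA system:
  V(n1)=-0.001458  V(n2)=-0.009976  V(n3)=0.007846  V(n4)=-3.818e-05  V(n5)=-0.001340  V(n6)=-0.006890

R_eq = 11.96 Ω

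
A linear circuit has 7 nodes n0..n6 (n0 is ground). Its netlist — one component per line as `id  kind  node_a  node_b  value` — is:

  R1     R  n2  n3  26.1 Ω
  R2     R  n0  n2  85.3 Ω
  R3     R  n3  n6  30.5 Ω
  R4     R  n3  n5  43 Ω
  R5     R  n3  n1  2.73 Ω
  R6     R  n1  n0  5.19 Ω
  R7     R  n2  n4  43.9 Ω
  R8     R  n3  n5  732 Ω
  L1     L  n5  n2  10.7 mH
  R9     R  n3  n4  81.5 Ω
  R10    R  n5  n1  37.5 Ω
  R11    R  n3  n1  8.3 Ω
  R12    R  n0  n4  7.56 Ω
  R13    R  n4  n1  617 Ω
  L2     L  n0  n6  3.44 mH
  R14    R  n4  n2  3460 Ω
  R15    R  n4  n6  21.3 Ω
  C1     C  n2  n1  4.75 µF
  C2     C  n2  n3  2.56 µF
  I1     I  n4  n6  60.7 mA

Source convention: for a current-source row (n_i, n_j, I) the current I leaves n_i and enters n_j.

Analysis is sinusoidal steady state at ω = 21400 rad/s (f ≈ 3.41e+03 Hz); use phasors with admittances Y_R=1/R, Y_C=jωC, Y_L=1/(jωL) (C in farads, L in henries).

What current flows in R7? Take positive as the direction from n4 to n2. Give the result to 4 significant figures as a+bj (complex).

Apply KCL at each of the 6 non-ground nodes and solve the resulting linear system.
Node n1: branches {R5, R6, R10, R11, R13, C1} → V_1 = 0.06385+0.01933j
Node n2: branches {R1, R2, R7, L1, R14, C1, C2} → V_2 = 0.06482+0.04651j
Node n3: branches {R1, R3, R4, R5, R8, R9, R11, C2} → V_3 = 0.09448+0.02645j
Node n4: branches {R7, R9, R12, R13, R14, R15, I1} → V_4 = -0.1147+0.04025j
Node n5: branches {R4, R8, L1, R10} → V_5 = 0.08046+0.02408j
Node n6: branches {R3, L2, R15, I1} → V_6 = 0.7062+0.1549j

-0.004088-0.0001426j A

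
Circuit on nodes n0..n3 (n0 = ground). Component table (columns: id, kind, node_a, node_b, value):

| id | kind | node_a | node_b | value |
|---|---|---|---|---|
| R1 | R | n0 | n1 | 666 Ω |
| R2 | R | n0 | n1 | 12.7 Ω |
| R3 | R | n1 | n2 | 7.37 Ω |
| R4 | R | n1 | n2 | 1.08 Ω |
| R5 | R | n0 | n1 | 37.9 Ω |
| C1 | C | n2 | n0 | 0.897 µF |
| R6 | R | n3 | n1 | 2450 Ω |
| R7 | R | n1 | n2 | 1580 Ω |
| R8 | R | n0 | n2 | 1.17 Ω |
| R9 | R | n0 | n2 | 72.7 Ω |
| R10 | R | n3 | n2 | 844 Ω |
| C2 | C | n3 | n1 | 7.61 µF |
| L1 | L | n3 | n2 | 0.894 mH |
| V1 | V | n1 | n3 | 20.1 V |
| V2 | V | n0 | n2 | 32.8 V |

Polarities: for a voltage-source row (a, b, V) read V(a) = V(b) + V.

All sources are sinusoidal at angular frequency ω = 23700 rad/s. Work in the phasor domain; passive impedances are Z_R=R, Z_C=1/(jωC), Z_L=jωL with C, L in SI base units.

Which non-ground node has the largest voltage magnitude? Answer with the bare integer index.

3

Element admittances at ω=23700 rad/s:
  Y(R1) = 0.001502+0.000j S between n0,n1
  Y(R2) = 0.07874+0.000j S between n0,n1
  Y(R3) = 0.1357+0.000j S between n1,n2
  Y(R4) = 0.9259+0.000j S between n1,n2
  Y(R5) = 0.02639+0.000j S between n0,n1
  Y(C1) = 0.000+0.02126j S between n2,n0
  Y(R6) = 0.0004082+0.000j S between n3,n1
  Y(R7) = 0.0006329+0.000j S between n1,n2
  Y(R8) = 0.8547+0.000j S between n0,n2
  Y(R9) = 0.01376+0.000j S between n0,n2
  Y(R10) = 0.001185+0.000j S between n3,n2
  Y(C2) = 0.000+0.1804j S between n3,n1
  Y(L1) = 0.000-0.04720j S between n3,n2
  V1: constraint V(n1)−V(n3) = 20.1
  V2: constraint V(n0)−V(n2) = 32.8
Assemble and solve the 5×5 MNA system:
  V(n1)=-29.76-0.6883j  V(n2)=-32.80+0.000j  V(n3)=-49.86-0.6883j
  i(V1)=-0.06090-2.821j  i(V2)=-31.66-0.7707j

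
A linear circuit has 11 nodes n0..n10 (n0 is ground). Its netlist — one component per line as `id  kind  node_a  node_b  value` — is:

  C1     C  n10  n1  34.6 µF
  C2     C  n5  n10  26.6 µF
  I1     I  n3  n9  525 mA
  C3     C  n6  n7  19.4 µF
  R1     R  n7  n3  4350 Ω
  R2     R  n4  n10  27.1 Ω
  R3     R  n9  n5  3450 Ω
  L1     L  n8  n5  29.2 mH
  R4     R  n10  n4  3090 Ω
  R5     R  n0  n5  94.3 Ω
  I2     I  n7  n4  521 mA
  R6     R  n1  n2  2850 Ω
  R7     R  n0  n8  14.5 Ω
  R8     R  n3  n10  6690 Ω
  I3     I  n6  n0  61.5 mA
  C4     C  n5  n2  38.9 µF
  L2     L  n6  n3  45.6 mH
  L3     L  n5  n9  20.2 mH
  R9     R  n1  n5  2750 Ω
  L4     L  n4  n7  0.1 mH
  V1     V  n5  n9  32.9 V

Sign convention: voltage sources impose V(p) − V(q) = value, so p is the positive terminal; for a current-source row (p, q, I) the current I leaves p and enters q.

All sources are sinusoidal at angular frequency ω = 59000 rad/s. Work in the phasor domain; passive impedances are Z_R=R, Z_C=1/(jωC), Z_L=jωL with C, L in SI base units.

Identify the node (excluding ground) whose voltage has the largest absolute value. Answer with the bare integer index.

3

MNA unknowns: 10 node voltages V₁..V_10 plus 1 source current (V1)
C1: Y=0.000+2.041j on G[10,1]
C2: Y=0.000+1.569j on G[5,10]
I1: z[3]−=0.525, z[9]+=0.525
C3: Y=0.000+1.145j on G[6,7]
R1: Y=0.0002299+0.000j on G[7,3]
R2: Y=0.03690+0.000j on G[4,10]
R3: Y=0.0002899+0.000j on G[9,5]
L1: Y=0.000-0.0005805j on G[8,5]
R4: Y=0.0003236+0.000j on G[10,4]
R5: Y=0.01060+0.000j on G[0,5]
I2: z[7]−=0.521, z[4]+=0.521
R6: Y=0.0003509+0.000j on G[1,2]
R7: Y=0.06897+0.000j on G[0,8]
R8: Y=0.0001495+0.000j on G[3,10]
I3: z[6]−=0.0615, z[0]+=0.0615
C4: Y=0.000+2.295j on G[5,2]
L2: Y=0.000-0.0003717j on G[6,3]
L3: Y=0.000-0.0008391j on G[5,9]
R9: Y=0.0003636+0.000j on G[1,5]
L4: Y=0.000-0.1695j on G[4,7]
V1: row V5−V9=32.9, i_V1 at 5,9
solve → V1=-5.780+0.05753j, V2=-5.779-0.3162j, V3=-723.0-691.6j, V4=-18.66+2.835j, V5=-5.779-0.3162j, V6=-19.04-2.789j, V7=-19.27-3.067j, V8=-0.003070+0.04862j, V9=-38.68-0.3162j, V10=-5.780+0.05753j
aux → i_V1=-0.5345+0.02761j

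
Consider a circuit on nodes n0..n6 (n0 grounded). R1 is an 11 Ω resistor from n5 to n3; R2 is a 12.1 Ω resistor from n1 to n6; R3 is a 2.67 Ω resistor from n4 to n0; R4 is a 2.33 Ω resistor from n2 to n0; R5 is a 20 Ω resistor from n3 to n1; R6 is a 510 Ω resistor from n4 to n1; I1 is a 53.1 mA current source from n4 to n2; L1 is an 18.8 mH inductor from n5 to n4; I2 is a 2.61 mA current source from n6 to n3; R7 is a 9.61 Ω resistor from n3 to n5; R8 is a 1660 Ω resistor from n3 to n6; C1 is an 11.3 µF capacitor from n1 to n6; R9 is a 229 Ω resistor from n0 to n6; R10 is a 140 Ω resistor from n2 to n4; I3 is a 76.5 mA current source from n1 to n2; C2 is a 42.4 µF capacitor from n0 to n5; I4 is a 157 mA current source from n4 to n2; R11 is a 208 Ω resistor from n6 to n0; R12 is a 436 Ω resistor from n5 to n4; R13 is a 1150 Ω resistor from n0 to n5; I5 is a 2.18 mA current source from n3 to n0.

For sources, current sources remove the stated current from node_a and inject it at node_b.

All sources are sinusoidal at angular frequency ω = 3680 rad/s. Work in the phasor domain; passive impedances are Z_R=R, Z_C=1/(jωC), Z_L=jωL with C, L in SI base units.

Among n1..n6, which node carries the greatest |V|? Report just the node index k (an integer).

Element admittances at ω=3680 rad/s:
  Y(R1) = 0.09091+0.000j S between n5,n3
  Y(R2) = 0.08264+0.000j S between n1,n6
  Y(R3) = 0.3745+0.000j S between n4,n0
  Y(R4) = 0.4292+0.000j S between n2,n0
  Y(R5) = 0.05000+0.000j S between n3,n1
  Y(R6) = 0.001961+0.000j S between n4,n1
  I1: injects 0.0531 A into n2 (from n4)
  Y(L1) = 0.000-0.01445j S between n5,n4
  I2: injects 0.00261 A into n3 (from n6)
  Y(R7) = 0.1041+0.000j S between n3,n5
  Y(R8) = 0.0006024+0.000j S between n3,n6
  Y(C1) = 0.000+0.04158j S between n1,n6
  Y(R9) = 0.004367+0.000j S between n0,n6
  Y(R10) = 0.007143+0.000j S between n2,n4
  I3: injects 0.0765 A into n2 (from n1)
  Y(C2) = 0.000+0.1560j S between n0,n5
  I4: injects 0.157 A into n2 (from n4)
  Y(R11) = 0.004808+0.000j S between n6,n0
  Y(R12) = 0.002294+0.000j S between n5,n4
  Y(R13) = 0.0008696+0.000j S between n0,n5
  I5: injects 0.00218 A into n0 (from n3)
Assemble and solve the 6×6 MNA system:
  V(n1)=-1.564+0.3723j  V(n2)=0.6483-0.0002565j  V(n3)=-0.3055+0.4392j  V(n4)=-0.5225-0.01567j  V(n5)=0.01863+0.4568j  V(n6)=-1.465+0.2914j

1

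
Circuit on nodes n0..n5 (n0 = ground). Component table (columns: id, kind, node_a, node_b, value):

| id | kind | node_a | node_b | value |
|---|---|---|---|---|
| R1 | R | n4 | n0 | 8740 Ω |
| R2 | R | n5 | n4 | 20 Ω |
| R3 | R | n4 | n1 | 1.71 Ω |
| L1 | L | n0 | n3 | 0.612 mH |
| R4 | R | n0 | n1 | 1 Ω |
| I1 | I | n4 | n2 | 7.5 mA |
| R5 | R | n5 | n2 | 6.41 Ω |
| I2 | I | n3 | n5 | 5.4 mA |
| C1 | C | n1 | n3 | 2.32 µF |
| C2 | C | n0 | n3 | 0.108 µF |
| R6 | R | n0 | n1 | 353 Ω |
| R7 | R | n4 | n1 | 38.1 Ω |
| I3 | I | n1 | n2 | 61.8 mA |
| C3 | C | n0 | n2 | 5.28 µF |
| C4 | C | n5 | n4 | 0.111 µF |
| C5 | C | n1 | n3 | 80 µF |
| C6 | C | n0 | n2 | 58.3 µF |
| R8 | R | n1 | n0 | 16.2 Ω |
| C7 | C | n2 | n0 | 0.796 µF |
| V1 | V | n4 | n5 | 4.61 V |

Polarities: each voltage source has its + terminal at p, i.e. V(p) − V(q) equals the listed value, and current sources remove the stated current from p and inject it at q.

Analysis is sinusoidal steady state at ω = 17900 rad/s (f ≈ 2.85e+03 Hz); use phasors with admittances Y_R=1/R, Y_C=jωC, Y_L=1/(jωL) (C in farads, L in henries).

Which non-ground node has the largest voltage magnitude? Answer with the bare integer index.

5

Element admittances at ω=17900 rad/s:
  Y(R1) = 0.0001144+0.000j S between n4,n0
  Y(R2) = 0.05000+0.000j S between n5,n4
  Y(R3) = 0.5848+0.000j S between n4,n1
  Y(L1) = 0.000-0.09128j S between n0,n3
  Y(R4) = 1.000+0.000j S between n0,n1
  I1: injects 0.0075 A into n2 (from n4)
  Y(R5) = 0.1560+0.000j S between n5,n2
  I2: injects 0.0054 A into n5 (from n3)
  Y(C1) = 0.000+0.04153j S between n1,n3
  Y(C2) = 0.000+0.001933j S between n0,n3
  Y(R6) = 0.002833+0.000j S between n0,n1
  Y(R7) = 0.02625+0.000j S between n4,n1
  I3: injects 0.0618 A into n2 (from n1)
  Y(C3) = 0.000+0.09451j S between n0,n2
  Y(C4) = 0.000+0.001987j S between n5,n4
  Y(C5) = 0.000+1.432j S between n1,n3
  Y(C6) = 0.000+1.044j S between n0,n2
  Y(R8) = 0.06173+0.000j S between n1,n0
  Y(C7) = 0.000+0.01425j S between n2,n0
  V1: constraint V(n4)−V(n5) = 4.61
Assemble and solve the 6×6 MNA system:
  V(n1)=0.4141+0.07380j  V(n2)=-0.03401+0.3891j  V(n3)=0.4409+0.08246j  V(n4)=1.258+0.1379j  V(n5)=-3.352+0.1379j
  i(V1)=-0.7536-0.04835j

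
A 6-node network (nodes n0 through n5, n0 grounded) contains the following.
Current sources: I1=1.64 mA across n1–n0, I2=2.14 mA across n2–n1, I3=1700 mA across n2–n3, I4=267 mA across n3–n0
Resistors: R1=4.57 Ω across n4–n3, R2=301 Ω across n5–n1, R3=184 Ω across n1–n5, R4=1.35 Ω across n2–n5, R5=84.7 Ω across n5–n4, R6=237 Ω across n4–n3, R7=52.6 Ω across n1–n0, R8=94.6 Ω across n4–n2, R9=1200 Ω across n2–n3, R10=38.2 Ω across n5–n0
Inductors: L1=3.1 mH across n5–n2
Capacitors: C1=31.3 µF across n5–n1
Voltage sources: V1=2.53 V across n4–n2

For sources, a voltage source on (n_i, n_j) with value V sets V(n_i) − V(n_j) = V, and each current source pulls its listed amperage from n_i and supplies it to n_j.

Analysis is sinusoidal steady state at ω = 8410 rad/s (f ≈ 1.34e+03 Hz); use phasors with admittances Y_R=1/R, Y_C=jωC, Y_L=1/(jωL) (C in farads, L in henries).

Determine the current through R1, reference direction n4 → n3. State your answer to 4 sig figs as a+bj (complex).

Apply KCL at each of the 5 non-ground nodes and solve the resulting linear system.
Node n1: branches {I1, R2, I2, R3, C1, R7} → V_1 = -5.926-0.2484j
Node n2: branches {I2, I3, R4, L1, R8, R9, V1} → V_2 = -6.355+0.1602j
Node n3: branches {R1, I3, R6, R9, I4} → V_3 = 2.567+0.1602j
Node n4: branches {R1, R5, R6, R8, V1} → V_4 = -3.825+0.1602j
Node n5: branches {R2, R3, R4, R5, L1, C1, R10} → V_5 = -5.958+0.1804j
Source currents: i(V1)=1.374+0.0002385j

-1.399+0.000j A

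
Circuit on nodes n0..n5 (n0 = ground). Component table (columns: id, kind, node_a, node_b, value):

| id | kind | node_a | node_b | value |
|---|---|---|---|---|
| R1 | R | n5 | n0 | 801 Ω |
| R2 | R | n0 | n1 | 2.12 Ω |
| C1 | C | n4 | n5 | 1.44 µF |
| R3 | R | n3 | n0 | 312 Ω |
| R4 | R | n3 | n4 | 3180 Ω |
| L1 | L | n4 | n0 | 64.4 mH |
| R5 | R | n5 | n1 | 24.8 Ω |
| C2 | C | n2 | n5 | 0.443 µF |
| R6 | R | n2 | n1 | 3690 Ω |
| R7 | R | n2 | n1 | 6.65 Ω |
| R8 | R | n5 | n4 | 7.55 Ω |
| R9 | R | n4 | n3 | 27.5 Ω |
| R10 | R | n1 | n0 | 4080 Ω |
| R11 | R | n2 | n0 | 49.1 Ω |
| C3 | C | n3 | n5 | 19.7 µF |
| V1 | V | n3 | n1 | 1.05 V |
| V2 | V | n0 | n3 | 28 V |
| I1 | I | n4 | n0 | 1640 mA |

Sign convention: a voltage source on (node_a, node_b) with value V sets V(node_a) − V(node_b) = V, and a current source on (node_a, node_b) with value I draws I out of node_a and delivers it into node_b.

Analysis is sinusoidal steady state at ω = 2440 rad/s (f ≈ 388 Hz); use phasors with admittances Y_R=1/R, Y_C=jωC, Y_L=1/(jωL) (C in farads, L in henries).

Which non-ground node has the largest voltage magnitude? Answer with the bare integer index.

4

Element admittances at ω=2440 rad/s:
  Y(R1) = 0.001248+0.000j S between n5,n0
  Y(R2) = 0.4717+0.000j S between n0,n1
  Y(C1) = 0.000+0.003514j S between n4,n5
  Y(R3) = 0.003205+0.000j S between n3,n0
  Y(R4) = 0.0003145+0.000j S between n3,n4
  Y(L1) = 0.000-0.006364j S between n4,n0
  Y(R5) = 0.04032+0.000j S between n5,n1
  Y(C2) = 0.000+0.001081j S between n2,n5
  Y(R6) = 0.0002710+0.000j S between n2,n1
  Y(R7) = 0.1504+0.000j S between n2,n1
  Y(R8) = 0.1325+0.000j S between n5,n4
  Y(R9) = 0.03636+0.000j S between n4,n3
  Y(R10) = 0.0002451+0.000j S between n1,n0
  Y(R11) = 0.02037+0.000j S between n2,n0
  Y(C3) = 0.000+0.04807j S between n3,n5
  V1: constraint V(n3)−V(n1) = 1.05
  V2: constraint V(n0)−V(n3) = 28
  I1: injects 1.64 A into n0 (from n4)
Assemble and solve the 7×7 MNA system:
  V(n1)=-29.05+0.000j  V(n2)=-25.63-0.1042j  V(n3)=-28.00+0.000j  V(n4)=-48.94+3.286j  V(n5)=-42.12+6.367j
  i(V1)=-13.70-0.2410j  i(V2)=-12.71+0.3173j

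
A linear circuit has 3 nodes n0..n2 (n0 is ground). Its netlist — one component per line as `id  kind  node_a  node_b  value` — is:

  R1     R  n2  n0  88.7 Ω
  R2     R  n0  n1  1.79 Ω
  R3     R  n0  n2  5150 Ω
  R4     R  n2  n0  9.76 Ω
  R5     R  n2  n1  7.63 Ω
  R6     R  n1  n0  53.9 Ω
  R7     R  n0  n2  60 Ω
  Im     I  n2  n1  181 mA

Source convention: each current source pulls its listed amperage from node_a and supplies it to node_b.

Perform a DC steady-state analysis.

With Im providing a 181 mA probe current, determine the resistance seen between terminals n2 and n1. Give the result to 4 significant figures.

R_eq = 4.209 Ω

Apply KCL at each of the 2 non-ground nodes and solve the resulting linear system.
Node n1: branches {R2, R5, R6, Im} → V_1 = 0.1406
Node n2: branches {R1, R3, R4, R5, R7, Im} → V_2 = -0.6213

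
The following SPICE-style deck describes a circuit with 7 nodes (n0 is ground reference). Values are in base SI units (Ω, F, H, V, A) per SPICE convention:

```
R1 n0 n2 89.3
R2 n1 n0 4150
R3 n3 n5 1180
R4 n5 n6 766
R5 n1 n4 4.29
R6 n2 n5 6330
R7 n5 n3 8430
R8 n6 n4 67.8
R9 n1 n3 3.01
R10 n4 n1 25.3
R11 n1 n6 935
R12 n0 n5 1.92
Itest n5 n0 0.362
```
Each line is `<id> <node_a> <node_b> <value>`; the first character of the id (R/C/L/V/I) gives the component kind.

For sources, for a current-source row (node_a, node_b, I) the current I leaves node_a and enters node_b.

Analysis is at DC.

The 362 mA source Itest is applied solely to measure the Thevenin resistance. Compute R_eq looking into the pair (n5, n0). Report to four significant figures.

R_eq = 1.919 Ω

MNA unknowns: 6 node voltages V₁..V_6
R1: Y=0.01120 on G[0,2]
R2: Y=0.0002410 on G[1,0]
R3: Y=0.0008475 on G[3,5]
R4: Y=0.001305 on G[5,6]
R5: Y=0.2331 on G[1,4]
R6: Y=0.0001580 on G[2,5]
R7: Y=0.0001186 on G[5,3]
R8: Y=0.01475 on G[6,4]
R9: Y=0.3322 on G[1,3]
R10: Y=0.03953 on G[4,1]
R11: Y=0.001070 on G[1,6]
R12: Y=0.5208 on G[0,5]
Itest: z[5]−=0.362, z[0]+=0.362
solve → V1=-0.6250, V2=-0.009662, V3=-0.6252, V4=-0.6253, V5=-0.6945, V6=-0.6305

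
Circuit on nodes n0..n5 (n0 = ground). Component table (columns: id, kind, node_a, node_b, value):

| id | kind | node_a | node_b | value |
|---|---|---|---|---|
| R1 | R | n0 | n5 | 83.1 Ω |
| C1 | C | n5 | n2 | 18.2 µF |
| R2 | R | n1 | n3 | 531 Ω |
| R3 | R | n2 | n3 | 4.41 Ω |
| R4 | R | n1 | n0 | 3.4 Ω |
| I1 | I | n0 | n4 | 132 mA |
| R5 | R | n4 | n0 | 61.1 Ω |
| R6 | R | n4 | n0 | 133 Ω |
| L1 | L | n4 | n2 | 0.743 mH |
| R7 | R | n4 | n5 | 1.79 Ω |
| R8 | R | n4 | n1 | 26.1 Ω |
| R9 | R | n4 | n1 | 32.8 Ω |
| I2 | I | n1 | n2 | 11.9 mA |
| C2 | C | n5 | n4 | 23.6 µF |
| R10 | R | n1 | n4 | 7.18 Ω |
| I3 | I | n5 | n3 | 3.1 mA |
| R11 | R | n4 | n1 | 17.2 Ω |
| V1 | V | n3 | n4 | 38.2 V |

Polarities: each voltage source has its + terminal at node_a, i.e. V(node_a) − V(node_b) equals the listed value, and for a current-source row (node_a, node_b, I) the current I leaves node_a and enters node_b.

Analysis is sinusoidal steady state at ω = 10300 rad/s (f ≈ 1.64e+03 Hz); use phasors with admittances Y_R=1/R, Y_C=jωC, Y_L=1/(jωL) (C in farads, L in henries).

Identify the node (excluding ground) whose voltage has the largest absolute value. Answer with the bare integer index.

3

Element admittances at ω=10300 rad/s:
  Y(R1) = 0.01203+0.000j S between n0,n5
  Y(C1) = 0.000+0.1875j S between n5,n2
  Y(R2) = 0.001883+0.000j S between n1,n3
  Y(R3) = 0.2268+0.000j S between n2,n3
  Y(R4) = 0.2941+0.000j S between n1,n0
  I1: injects 0.132 A into n4 (from n0)
  Y(R5) = 0.01637+0.000j S between n4,n0
  Y(R6) = 0.007519+0.000j S between n4,n0
  Y(L1) = 0.000-0.1307j S between n4,n2
  Y(R7) = 0.5587+0.000j S between n4,n5
  Y(R8) = 0.03831+0.000j S between n4,n1
  Y(R9) = 0.03049+0.000j S between n4,n1
  I2: injects 0.0119 A into n2 (from n1)
  Y(C2) = 0.000+0.2431j S between n5,n4
  Y(R10) = 0.1393+0.000j S between n1,n4
  I3: injects 0.0031 A into n3 (from n5)
  Y(R11) = 0.05814+0.000j S between n4,n1
  V1: constraint V(n3)−V(n4) = 38.2
Assemble and solve the 6×6 MNA system:
  V(n1)=0.1907-0.2034j  V(n2)=32.44-3.725j  V(n3)=38.38-0.4265j  V(n4)=0.1759-0.4265j  V(n5)=5.960+5.817j
  i(V1)=-1.415-0.7476j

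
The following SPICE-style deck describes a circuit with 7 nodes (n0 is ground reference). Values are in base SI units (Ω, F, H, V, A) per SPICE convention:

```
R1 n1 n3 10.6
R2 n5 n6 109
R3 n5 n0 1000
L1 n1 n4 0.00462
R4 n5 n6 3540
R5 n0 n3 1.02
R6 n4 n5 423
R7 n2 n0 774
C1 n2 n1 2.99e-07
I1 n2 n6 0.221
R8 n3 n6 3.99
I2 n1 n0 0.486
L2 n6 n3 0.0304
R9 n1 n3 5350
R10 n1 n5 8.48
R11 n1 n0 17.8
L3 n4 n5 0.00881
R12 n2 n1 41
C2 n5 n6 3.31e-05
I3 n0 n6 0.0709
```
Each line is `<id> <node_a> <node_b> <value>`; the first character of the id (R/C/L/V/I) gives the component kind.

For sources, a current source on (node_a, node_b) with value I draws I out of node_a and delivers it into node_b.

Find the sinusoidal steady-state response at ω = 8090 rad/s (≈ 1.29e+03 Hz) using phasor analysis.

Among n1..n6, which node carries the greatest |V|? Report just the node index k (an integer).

2

Element admittances at ω=8090 rad/s:
  Y(R1) = 0.09434+0.000j S between n1,n3
  Y(R2) = 0.009174+0.000j S between n5,n6
  Y(R3) = 0.001000+0.000j S between n5,n0
  Y(L1) = 0.000-0.02676j S between n1,n4
  Y(R4) = 0.0002825+0.000j S between n5,n6
  Y(R5) = 0.9804+0.000j S between n0,n3
  Y(R6) = 0.002364+0.000j S between n4,n5
  Y(R7) = 0.001292+0.000j S between n2,n0
  Y(C1) = 0.000+0.002419j S between n2,n1
  I1: injects 0.221 A into n6 (from n2)
  Y(R8) = 0.2506+0.000j S between n3,n6
  I2: injects 0.486 A into n0 (from n1)
  Y(L2) = 0.000-0.004066j S between n6,n3
  Y(R9) = 0.0001869+0.000j S between n1,n3
  Y(R10) = 0.1179+0.000j S between n1,n5
  Y(R11) = 0.05618+0.000j S between n1,n0
  Y(L3) = 0.000-0.01403j S between n4,n5
  Y(R12) = 0.02439+0.000j S between n2,n1
  Y(C2) = 0.000+0.2678j S between n5,n6
  I3: injects 0.0709 A into n6 (from n0)
Assemble and solve the 6×6 MNA system:
  V(n1)=-2.831+0.2872j  V(n2)=-11.22+1.063j  V(n3)=-0.2460-0.01874j  V(n4)=-2.026+0.5771j  V(n5)=-0.4445+0.8634j  V(n6)=-0.2301-0.2072j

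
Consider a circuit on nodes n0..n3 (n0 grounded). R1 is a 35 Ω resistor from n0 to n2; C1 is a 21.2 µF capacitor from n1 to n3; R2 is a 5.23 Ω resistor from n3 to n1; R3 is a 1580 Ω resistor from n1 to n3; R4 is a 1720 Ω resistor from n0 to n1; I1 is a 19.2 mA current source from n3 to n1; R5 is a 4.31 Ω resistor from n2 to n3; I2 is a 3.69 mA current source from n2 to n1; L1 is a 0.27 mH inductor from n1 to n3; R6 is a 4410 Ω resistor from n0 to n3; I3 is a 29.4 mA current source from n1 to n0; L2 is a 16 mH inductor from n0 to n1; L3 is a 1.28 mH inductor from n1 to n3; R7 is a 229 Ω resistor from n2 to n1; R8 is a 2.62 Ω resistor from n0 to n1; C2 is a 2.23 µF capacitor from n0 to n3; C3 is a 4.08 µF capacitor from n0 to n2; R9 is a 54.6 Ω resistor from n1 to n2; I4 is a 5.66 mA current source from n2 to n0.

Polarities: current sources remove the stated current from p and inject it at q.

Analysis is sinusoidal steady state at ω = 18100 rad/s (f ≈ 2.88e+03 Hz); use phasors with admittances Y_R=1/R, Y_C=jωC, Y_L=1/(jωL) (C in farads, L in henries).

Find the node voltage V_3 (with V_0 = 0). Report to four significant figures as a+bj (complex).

-0.09562+0.08013j V

Apply KCL at each of the 3 non-ground nodes and solve the resulting linear system.
Node n1: branches {C1, R2, R3, R4, I1, I2, L1, I3, L2, L3, R7, R8, R9} → V_1 = -0.05885+0.02051j
Node n2: branches {R1, R5, I2, R7, C3, R9, I4} → V_2 = -0.09224+0.09132j
Node n3: branches {C1, R2, R3, I1, R5, L1, R6, L3, C2} → V_3 = -0.09562+0.08013j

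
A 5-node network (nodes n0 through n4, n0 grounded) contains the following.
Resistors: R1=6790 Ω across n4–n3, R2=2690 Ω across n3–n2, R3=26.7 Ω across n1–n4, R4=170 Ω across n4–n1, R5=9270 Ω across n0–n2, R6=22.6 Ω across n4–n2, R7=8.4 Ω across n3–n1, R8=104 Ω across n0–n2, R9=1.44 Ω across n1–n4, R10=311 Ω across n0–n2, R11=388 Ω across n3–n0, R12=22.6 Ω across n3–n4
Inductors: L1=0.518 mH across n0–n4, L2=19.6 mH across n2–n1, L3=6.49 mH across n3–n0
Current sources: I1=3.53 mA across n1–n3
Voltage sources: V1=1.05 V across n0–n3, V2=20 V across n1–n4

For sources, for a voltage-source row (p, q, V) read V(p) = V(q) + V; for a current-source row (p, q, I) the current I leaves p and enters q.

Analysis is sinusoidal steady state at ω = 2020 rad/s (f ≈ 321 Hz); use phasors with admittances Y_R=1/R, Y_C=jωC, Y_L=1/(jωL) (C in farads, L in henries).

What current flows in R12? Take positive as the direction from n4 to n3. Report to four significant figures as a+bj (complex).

MNA unknowns: 4 node voltages V₁..V_4 plus 2 source currents (V1, V2)
R1: Y=0.0001473+0.000j on G[4,3]
R2: Y=0.0003717+0.000j on G[3,2]
R3: Y=0.03745+0.000j on G[1,4]
L1: Y=0.000-0.9557j on G[0,4]
R4: Y=0.005882+0.000j on G[4,1]
R5: Y=0.0001079+0.000j on G[0,2]
R6: Y=0.04425+0.000j on G[4,2]
R7: Y=0.1190+0.000j on G[3,1]
L2: Y=0.000-0.02526j on G[2,1]
R8: Y=0.009615+0.000j on G[0,2]
R9: Y=0.6944+0.000j on G[1,4]
R10: Y=0.003215+0.000j on G[0,2]
R11: Y=0.002577+0.000j on G[3,0]
R12: Y=0.04425+0.000j on G[3,4]
L3: Y=0.000-0.07628j on G[3,0]
I1: z[1]−=0.00353, z[3]+=0.00353
V1: row V0−V3=1.05, i_V1 at 0,3
V2: row V1−V4=20, i_V2 at 1,4
solve → V1=19.42-2.612j, V2=2.536-9.418j, V3=-1.050+0.000j, V4=-0.5778-2.612j
aux → i_V1=-2.466+0.5104j, i_V2=-17.37+0.7374j

0.02089-0.1156j A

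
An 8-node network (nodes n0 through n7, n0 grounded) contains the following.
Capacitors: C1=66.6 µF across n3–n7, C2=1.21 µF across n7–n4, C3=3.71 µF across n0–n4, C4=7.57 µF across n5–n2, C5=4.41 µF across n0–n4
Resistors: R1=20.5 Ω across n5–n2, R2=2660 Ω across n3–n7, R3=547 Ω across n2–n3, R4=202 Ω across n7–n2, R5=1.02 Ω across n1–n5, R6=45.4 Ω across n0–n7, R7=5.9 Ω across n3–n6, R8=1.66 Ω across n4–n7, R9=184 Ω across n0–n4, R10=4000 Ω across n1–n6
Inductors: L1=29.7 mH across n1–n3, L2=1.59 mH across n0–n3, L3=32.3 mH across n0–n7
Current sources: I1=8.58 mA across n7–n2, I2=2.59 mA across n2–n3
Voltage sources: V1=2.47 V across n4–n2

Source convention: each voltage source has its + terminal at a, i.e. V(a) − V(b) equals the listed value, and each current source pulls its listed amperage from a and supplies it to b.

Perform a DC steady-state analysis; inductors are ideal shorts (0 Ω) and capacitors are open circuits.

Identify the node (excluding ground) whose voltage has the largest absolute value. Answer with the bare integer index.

MNA unknowns: 7 node voltages V₁..V_7 plus 4 source currents (L1, L2, L3, V1)
C1: Y=0.000 on G[3,7]
R1: Y=0.04878 on G[5,2]
R2: Y=0.0003759 on G[3,7]
R3: Y=0.001828 on G[2,3]
L1: row V1−V3=0, i_L1 at 1,3
R4: Y=0.004950 on G[7,2]
I1: z[7]−=0.00858, z[2]+=0.00858
I2: z[2]−=0.00259, z[3]+=0.00259
L2: row V0−V3=0, i_L2 at 0,3
L3: row V0−V7=0, i_L3 at 0,7
R5: Y=0.9804 on G[1,5]
C2: Y=0.000 on G[7,4]
C3: Y=0.000 on G[0,4]
C4: Y=0.000 on G[5,2]
C5: Y=0.000 on G[0,4]
R6: Y=0.02203 on G[0,7]
R7: Y=0.1695 on G[3,6]
R8: Y=0.6024 on G[4,7]
R9: Y=0.005435 on G[0,4]
R10: Y=0.0002500 on G[1,6]
V1: row V4−V2=2.47, i_V1 at 4,2
solve → V1=0.000, V2=-2.262, V3=0.000, V4=0.2080, V5=-0.1072, V6=0.000, V7=0.000
aux → i_L1=-0.1051, i_L2=0.1067, i_L3=-0.1055, i_V1=-0.1264

2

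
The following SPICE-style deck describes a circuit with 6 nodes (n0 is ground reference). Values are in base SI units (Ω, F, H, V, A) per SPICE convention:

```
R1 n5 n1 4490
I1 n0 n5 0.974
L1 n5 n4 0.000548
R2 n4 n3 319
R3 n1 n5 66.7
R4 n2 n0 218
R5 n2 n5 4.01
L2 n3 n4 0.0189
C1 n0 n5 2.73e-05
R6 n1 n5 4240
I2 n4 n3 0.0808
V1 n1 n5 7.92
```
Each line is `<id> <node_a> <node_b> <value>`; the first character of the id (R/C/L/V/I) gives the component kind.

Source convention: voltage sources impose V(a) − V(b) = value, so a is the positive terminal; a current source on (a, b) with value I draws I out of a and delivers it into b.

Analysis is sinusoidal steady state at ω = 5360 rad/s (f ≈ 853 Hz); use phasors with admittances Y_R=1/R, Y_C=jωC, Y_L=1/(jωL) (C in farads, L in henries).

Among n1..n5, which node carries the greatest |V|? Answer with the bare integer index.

Element admittances at ω=5360 rad/s:
  Y(R1) = 0.0002227+0.000j S between n5,n1
  I1: injects 0.974 A into n5 (from n0)
  Y(L1) = 0.000-0.3405j S between n5,n4
  Y(R2) = 0.003135+0.000j S between n4,n3
  Y(R3) = 0.01499+0.000j S between n1,n5
  Y(R4) = 0.004587+0.000j S between n2,n0
  Y(R5) = 0.2494+0.000j S between n2,n5
  Y(L2) = 0.000-0.009871j S between n3,n4
  Y(C1) = 0.000+0.1463j S between n0,n5
  Y(R6) = 0.0002358+0.000j S between n1,n5
  I2: injects 0.0808 A into n3 (from n4)
  V1: constraint V(n1)−V(n5) = 7.92
Assemble and solve the 6×6 MNA system:
  V(n1)=8.125-6.650j  V(n2)=0.2010-6.530j  V(n3)=2.566+0.7855j  V(n4)=0.2047-6.650j  V(n5)=0.2047-6.650j
  i(V1)=-0.1224+0.000j

1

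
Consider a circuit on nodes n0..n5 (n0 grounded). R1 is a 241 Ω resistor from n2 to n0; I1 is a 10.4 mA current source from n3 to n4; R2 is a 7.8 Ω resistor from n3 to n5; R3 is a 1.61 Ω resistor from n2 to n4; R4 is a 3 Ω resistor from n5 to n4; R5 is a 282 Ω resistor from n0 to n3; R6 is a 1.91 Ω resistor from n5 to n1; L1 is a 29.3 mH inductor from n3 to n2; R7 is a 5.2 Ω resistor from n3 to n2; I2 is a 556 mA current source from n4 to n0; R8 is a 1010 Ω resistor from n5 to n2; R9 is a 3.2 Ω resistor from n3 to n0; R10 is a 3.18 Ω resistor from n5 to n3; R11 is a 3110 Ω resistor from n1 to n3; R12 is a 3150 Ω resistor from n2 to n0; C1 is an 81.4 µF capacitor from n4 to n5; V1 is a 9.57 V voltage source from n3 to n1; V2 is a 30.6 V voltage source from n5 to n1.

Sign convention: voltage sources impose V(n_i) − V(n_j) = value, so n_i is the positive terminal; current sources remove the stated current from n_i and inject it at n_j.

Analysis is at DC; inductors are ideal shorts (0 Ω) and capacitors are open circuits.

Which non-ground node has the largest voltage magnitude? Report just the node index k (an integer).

Apply KCL at each of the 5 non-ground nodes and solve the resulting linear system.
Node n1: branches {R6, R11, V1, V2} → V_1 = -11.30
Node n2: branches {R1, R3, L1, R7, R8, R12} → V_2 = -1.735
Node n3: branches {I1, R2, R5, L1, R7, R9, R10, R11, V1} → V_3 = -1.735
Node n4: branches {I1, R3, R4, I2, C1} → V_4 = 5.038
Node n5: branches {R2, R4, R6, R8, R10, C1, V2} → V_5 = 19.30
Source currents: i(L1)=-4.235, i(V1)=14.08, i(V2)=-30.10

5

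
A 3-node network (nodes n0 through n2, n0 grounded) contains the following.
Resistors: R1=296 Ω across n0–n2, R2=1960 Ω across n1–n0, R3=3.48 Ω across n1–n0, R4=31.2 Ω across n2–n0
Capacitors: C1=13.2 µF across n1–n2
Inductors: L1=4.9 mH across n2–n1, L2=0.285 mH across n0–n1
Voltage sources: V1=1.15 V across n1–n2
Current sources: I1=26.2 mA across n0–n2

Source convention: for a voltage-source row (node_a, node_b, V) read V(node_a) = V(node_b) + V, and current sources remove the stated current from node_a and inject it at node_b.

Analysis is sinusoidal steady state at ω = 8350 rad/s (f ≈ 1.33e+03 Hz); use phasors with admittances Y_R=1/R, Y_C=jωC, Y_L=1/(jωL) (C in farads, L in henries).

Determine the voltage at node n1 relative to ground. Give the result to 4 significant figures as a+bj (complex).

Apply KCL at each of the 2 non-ground nodes and solve the resulting linear system.
Node n1: branches {C1, R2, L1, R3, L2, V1} → V_1 = 0.07699+0.1001j
Node n2: branches {R1, C1, L1, R4, V1, I1} → V_2 = -1.073+0.1001j
Source currents: i(V1)=-0.06422-0.09510j

0.07699+0.1001j V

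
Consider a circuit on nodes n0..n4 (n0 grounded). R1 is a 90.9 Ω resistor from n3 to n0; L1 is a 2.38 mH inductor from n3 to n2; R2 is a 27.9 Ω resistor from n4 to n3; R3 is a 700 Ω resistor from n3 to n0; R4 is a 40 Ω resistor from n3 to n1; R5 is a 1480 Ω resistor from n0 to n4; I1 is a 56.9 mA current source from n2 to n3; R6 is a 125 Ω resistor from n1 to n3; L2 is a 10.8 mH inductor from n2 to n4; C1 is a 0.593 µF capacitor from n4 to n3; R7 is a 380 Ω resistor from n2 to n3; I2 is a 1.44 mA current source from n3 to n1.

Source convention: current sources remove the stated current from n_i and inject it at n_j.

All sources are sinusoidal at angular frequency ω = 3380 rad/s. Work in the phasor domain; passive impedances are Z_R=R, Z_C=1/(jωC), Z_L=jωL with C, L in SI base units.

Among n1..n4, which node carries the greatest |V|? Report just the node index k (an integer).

2

MNA unknowns: 4 node voltages V₁..V_4
R1: Y=0.01100+0.000j on G[3,0]
L1: Y=0.000-0.1243j on G[3,2]
R2: Y=0.03584+0.000j on G[4,3]
R3: Y=0.001429+0.000j on G[3,0]
R4: Y=0.02500+0.000j on G[3,1]
R5: Y=0.0006757+0.000j on G[0,4]
I1: z[2]−=0.0569, z[3]+=0.0569
R6: Y=0.008000+0.000j on G[1,3]
L2: Y=0.000-0.02739j on G[2,4]
C1: Y=0.000+0.002004j on G[4,3]
R7: Y=0.002632+0.000j on G[2,3]
I2: z[3]−=0.00144, z[1]+=0.00144
solve → V1=0.05478+0.005977j, V2=-0.03473-0.3892j, V3=0.01114+0.005977j, V4=-0.2049-0.1100j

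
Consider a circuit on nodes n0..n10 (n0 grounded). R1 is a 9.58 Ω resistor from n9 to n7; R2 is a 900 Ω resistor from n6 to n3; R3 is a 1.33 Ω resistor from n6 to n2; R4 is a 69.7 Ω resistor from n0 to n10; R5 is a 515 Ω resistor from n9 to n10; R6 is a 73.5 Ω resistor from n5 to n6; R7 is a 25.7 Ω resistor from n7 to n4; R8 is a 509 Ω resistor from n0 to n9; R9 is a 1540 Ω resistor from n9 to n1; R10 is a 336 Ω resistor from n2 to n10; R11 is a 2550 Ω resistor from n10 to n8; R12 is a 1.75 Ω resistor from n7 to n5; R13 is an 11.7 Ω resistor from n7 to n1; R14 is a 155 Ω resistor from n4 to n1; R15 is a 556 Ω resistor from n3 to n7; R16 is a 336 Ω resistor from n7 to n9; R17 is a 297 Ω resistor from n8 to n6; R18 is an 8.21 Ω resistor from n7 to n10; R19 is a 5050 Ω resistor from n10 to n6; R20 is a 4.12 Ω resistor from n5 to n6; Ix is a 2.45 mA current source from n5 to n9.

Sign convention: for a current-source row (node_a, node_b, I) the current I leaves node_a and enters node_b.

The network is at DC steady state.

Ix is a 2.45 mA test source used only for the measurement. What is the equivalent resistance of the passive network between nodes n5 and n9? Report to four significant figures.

R_eq = 10.70 Ω

Apply KCL at each of the 10 non-ground nodes and solve the resulting linear system.
Node n1: branches {R9, R13, R14} → V_1 = -0.002938
Node n2: branches {R3, R10} → V_2 = -0.007253
Node n3: branches {R2, R15} → V_3 = -0.004689
Node n4: branches {R7, R14} → V_4 = -0.003072
Node n5: branches {R6, R12, R20, Ix} → V_5 = -0.007347
Node n6: branches {R2, R3, R6, R17, R19, R20} → V_6 = -0.007272
Node n7: branches {R1, R7, R12, R13, R15, R16, R18} → V_7 = -0.003094
Node n8: branches {R11, R17} → V_8 = -0.006783
Node n9: branches {R1, R5, R8, R9, R16, Ix} → V_9 = 0.01886
Node n10: branches {R4, R5, R10, R11, R18, R19} → V_10 = -0.002583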